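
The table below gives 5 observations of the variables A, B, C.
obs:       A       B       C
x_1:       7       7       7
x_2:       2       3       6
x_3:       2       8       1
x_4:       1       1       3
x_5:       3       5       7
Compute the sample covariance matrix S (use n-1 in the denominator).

Step 1 — column means:
  mean(A) = (7 + 2 + 2 + 1 + 3) / 5 = 15/5 = 3
  mean(B) = (7 + 3 + 8 + 1 + 5) / 5 = 24/5 = 4.8
  mean(C) = (7 + 6 + 1 + 3 + 7) / 5 = 24/5 = 4.8

Step 2 — sample covariance S[i,j] = (1/(n-1)) · Σ_k (x_{k,i} - mean_i) · (x_{k,j} - mean_j), with n-1 = 4.
  S[A,A] = ((4)·(4) + (-1)·(-1) + (-1)·(-1) + (-2)·(-2) + (0)·(0)) / 4 = 22/4 = 5.5
  S[A,B] = ((4)·(2.2) + (-1)·(-1.8) + (-1)·(3.2) + (-2)·(-3.8) + (0)·(0.2)) / 4 = 15/4 = 3.75
  S[A,C] = ((4)·(2.2) + (-1)·(1.2) + (-1)·(-3.8) + (-2)·(-1.8) + (0)·(2.2)) / 4 = 15/4 = 3.75
  S[B,B] = ((2.2)·(2.2) + (-1.8)·(-1.8) + (3.2)·(3.2) + (-3.8)·(-3.8) + (0.2)·(0.2)) / 4 = 32.8/4 = 8.2
  S[B,C] = ((2.2)·(2.2) + (-1.8)·(1.2) + (3.2)·(-3.8) + (-3.8)·(-1.8) + (0.2)·(2.2)) / 4 = -2.2/4 = -0.55
  S[C,C] = ((2.2)·(2.2) + (1.2)·(1.2) + (-3.8)·(-3.8) + (-1.8)·(-1.8) + (2.2)·(2.2)) / 4 = 28.8/4 = 7.2

S is symmetric (S[j,i] = S[i,j]). Assembling:

S = [[5.5, 3.75, 3.75],
 [3.75, 8.2, -0.55],
 [3.75, -0.55, 7.2]]


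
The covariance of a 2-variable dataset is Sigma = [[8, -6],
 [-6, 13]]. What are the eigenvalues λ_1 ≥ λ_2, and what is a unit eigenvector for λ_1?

Step 1 — characteristic polynomial of 2×2 Sigma:
  det(Sigma - λI) = λ² - trace · λ + det = 0.
  trace = 8 + 13 = 21, det = 8·13 - (-6)² = 68.
Step 2 — discriminant:
  Δ = trace² - 4·det = 441 - 272 = 169.
Step 3 — eigenvalues:
  λ = (trace ± √Δ)/2 = (21 ± 13)/2,
  λ_1 = 17,  λ_2 = 4.

Step 4 — unit eigenvector for λ_1: solve (Sigma - λ_1 I)v = 0. First row:
  (8 - 17)·v_x + (-6)·v_y = 0, i.e. (-9)·v_x + (-6)·v_y = 0,
  so v ∝ (b, λ_1 - a) = (-6, 9); multiply by -1 so the first entry is positive: u = (6, -9).
  ||u|| = √((6)² + (-9)²) = √(117) ≈ 10.8167,
  v_1 = u/||u|| ≈ (0.5547, -0.8321) (||v_1|| = 1).

λ_1 = 17,  λ_2 = 4;  v_1 ≈ (0.5547, -0.8321)


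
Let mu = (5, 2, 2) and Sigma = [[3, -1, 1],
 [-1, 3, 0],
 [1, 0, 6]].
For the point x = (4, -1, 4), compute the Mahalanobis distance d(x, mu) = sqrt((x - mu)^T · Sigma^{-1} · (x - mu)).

Step 1 — centre the observation: (x - mu) = (-1, -3, 2).

Step 2 — invert Sigma (cofactor / det for 3×3, or solve directly):
  Sigma^{-1} = [[0.4, 0.1333, -0.0667],
 [0.1333, 0.3778, -0.0222],
 [-0.0667, -0.0222, 0.1778]].

Step 3 — form the quadratic (x - mu)^T · Sigma^{-1} · (x - mu):
  Sigma^{-1} · (x - mu) = (-0.9333, -1.3111, 0.4889).
  (x - mu)^T · [Sigma^{-1} · (x - mu)] = (-1)·(-0.9333) + (-3)·(-1.3111) + (2)·(0.4889) = 5.8444.

Step 4 — take square root: d = √(5.8444) ≈ 2.4175.

d(x, mu) = √(5.8444) ≈ 2.4175


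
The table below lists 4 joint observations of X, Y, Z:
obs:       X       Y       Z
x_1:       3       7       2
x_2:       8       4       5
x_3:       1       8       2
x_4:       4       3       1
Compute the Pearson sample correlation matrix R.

Step 1 — column means:
  mean(X) = (3 + 8 + 1 + 4) / 4 = 16/4 = 4
  mean(Y) = (7 + 4 + 8 + 3) / 4 = 22/4 = 5.5
  mean(Z) = (2 + 5 + 2 + 1) / 4 = 10/4 = 2.5

Step 2 — sample variances and covariances s[i,j] = (1/(n-1)) · Σ_k (x_{k,i} - mean_i) · (x_{k,j} - mean_j), with n-1 = 3:
  s[X,X] = ((-1)·(-1) + (4)·(4) + (-3)·(-3) + (0)·(0)) / 3 = 26/3 = 8.6667
  s[X,Y] = ((-1)·(1.5) + (4)·(-1.5) + (-3)·(2.5) + (0)·(-2.5)) / 3 = -15/3 = -5
  s[X,Z] = ((-1)·(-0.5) + (4)·(2.5) + (-3)·(-0.5) + (0)·(-1.5)) / 3 = 12/3 = 4
  s[Y,Y] = ((1.5)·(1.5) + (-1.5)·(-1.5) + (2.5)·(2.5) + (-2.5)·(-2.5)) / 3 = 17/3 = 5.6667
  s[Y,Z] = ((1.5)·(-0.5) + (-1.5)·(2.5) + (2.5)·(-0.5) + (-2.5)·(-1.5)) / 3 = -2/3 = -0.6667
  s[Z,Z] = ((-0.5)·(-0.5) + (2.5)·(2.5) + (-0.5)·(-0.5) + (-1.5)·(-1.5)) / 3 = 9/3 = 3
  Sample standard deviations s_i = √(s[i,i]):
  s(X) = √(8.6667) = 2.9439
  s(Y) = √(5.6667) = 2.3805
  s(Z) = √(3) = 1.7321

Step 3 — r_{ij} = s_{ij} / (s_i · s_j):
  r[X,X] = 1 (diagonal).
  r[X,Y] = -5 / (2.9439 · 2.3805) = -5 / 7.0079 = -0.7135
  r[X,Z] = 4 / (2.9439 · 1.7321) = 4 / 5.099 = 0.7845
  r[Y,Y] = 1 (diagonal).
  r[Y,Z] = -0.6667 / (2.3805 · 1.7321) = -0.6667 / 4.1231 = -0.1617
  r[Z,Z] = 1 (diagonal).

R is symmetric with unit diagonal. Assembling:

R = [[1, -0.7135, 0.7845],
 [-0.7135, 1, -0.1617],
 [0.7845, -0.1617, 1]]


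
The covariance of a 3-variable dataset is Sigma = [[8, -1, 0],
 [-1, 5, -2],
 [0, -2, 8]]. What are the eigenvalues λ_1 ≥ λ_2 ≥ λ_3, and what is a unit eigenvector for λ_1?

Step 1 — characteristic polynomial p(λ) = det(λI - Sigma) = λ³ - tr·λ² + c_1·λ - det, where tr = trace, c_1 = sum of the principal 2×2 minors, det = det(Sigma):
  tr = 8 + 5 + 8 = 21,
  c_1 = (8·5 - (-1)²) + (8·8 - (0)²) + (5·8 - (-2)²) = 39 + 64 + 36 = 139,
  det = 8·(5·8 - (-2)²) - (-1)·((-1)·8 - (-2)·(0)) + (0)·((-1)·(-2) - 5·(0)) = 8·(36) - (-1)·(-8) + (0)·(2) = 280.
  So p(λ) = λ³ - 21λ² + 139λ - 280.
Step 2 — look for an integer root (rational root theorem: any rational root is an integer divisor of 280). Testing λ = 8:
  p(8) = 512 - 1344 + 1112 - 280 = 0  ✓
  Dividing out (λ - 8): p(λ) = (λ - 8)(λ² - 13λ + 35).
Step 3 — remaining eigenvalues from the quadratic λ² - 13λ + 35 = 0:
  Δ = 13² - 4·35 = 169 - 140 = 29,  λ = (13 ± √29)/2 = (13 ± 5.3852)/2 ≈ 9.1926 or 3.8074.
  Sorted: λ_1 = 9.1926,  λ_2 = 8,  λ_3 = 3.8074  (check: sum = 21 = tr ✓).

Step 4 — unit eigenvector for λ_1 ≈ 9.1926: v spans the null space of (Sigma - λ_1 I), whose rows are
  r_1 = (-1.1926, -1, 0),  r_2 = (-1, -4.1926, -2),  r_3 = (0, -2, -1.1926).
  v is orthogonal to every row, so take v ∝ r_1 × r_2 = ((-1)·(-2) - (0)·(-4.1926), (0)·(-1) - (-1.1926)·(-2), (-1.1926)·(-4.1926) - (-1)·(-1)) ≈ (2, -2.3852, 4).
  Let u = (2, -2.3852, 4).
  ||u|| = √((2)² + (-2.3852)² + (4)²) = √(25.689) ≈ 5.0684,  v_1 = u/||u|| ≈ (0.3946, -0.4706, 0.7892) (||v_1|| = 1).

λ_1 = 9.1926,  λ_2 = 8,  λ_3 = 3.8074;  v_1 ≈ (0.3946, -0.4706, 0.7892)


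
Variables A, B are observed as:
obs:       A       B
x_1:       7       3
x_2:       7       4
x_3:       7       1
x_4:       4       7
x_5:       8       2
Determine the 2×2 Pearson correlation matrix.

Step 1 — column means:
  mean(A) = (7 + 7 + 7 + 4 + 8) / 5 = 33/5 = 6.6
  mean(B) = (3 + 4 + 1 + 7 + 2) / 5 = 17/5 = 3.4

Step 2 — sample variances and covariances s[i,j] = (1/(n-1)) · Σ_k (x_{k,i} - mean_i) · (x_{k,j} - mean_j), with n-1 = 4:
  s[A,A] = ((0.4)·(0.4) + (0.4)·(0.4) + (0.4)·(0.4) + (-2.6)·(-2.6) + (1.4)·(1.4)) / 4 = 9.2/4 = 2.3
  s[A,B] = ((0.4)·(-0.4) + (0.4)·(0.6) + (0.4)·(-2.4) + (-2.6)·(3.6) + (1.4)·(-1.4)) / 4 = -12.2/4 = -3.05
  s[B,B] = ((-0.4)·(-0.4) + (0.6)·(0.6) + (-2.4)·(-2.4) + (3.6)·(3.6) + (-1.4)·(-1.4)) / 4 = 21.2/4 = 5.3
  Sample standard deviations s_i = √(s[i,i]):
  s(A) = √(2.3) = 1.5166
  s(B) = √(5.3) = 2.3022

Step 3 — r_{ij} = s_{ij} / (s_i · s_j):
  r[A,A] = 1 (diagonal).
  r[A,B] = -3.05 / (1.5166 · 2.3022) = -3.05 / 3.4914 = -0.8736
  r[B,B] = 1 (diagonal).

R is symmetric with unit diagonal. Assembling:

R = [[1, -0.8736],
 [-0.8736, 1]]


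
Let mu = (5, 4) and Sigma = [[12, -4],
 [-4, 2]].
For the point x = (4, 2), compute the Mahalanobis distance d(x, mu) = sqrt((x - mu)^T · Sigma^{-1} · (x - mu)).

Step 1 — centre the observation: (x - mu) = (-1, -2).

Step 2 — invert Sigma. det(Sigma) = 12·2 - (-4)² = 8.
  Sigma^{-1} = (1/det) · [[d, -b], [-b, a]] = [[0.25, 0.5],
 [0.5, 1.5]].

Step 3 — form the quadratic (x - mu)^T · Sigma^{-1} · (x - mu):
  Sigma^{-1} · (x - mu) = (-1.25, -3.5).
  (x - mu)^T · [Sigma^{-1} · (x - mu)] = (-1)·(-1.25) + (-2)·(-3.5) = 8.25.

Step 4 — take square root: d = √(8.25) ≈ 2.8723.

d(x, mu) = √(8.25) ≈ 2.8723


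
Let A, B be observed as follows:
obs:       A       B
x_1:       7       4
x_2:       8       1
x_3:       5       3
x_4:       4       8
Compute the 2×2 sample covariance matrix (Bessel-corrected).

Step 1 — column means:
  mean(A) = (7 + 8 + 5 + 4) / 4 = 24/4 = 6
  mean(B) = (4 + 1 + 3 + 8) / 4 = 16/4 = 4

Step 2 — sample covariance S[i,j] = (1/(n-1)) · Σ_k (x_{k,i} - mean_i) · (x_{k,j} - mean_j), with n-1 = 3.
  S[A,A] = ((1)·(1) + (2)·(2) + (-1)·(-1) + (-2)·(-2)) / 3 = 10/3 = 3.3333
  S[A,B] = ((1)·(0) + (2)·(-3) + (-1)·(-1) + (-2)·(4)) / 3 = -13/3 = -4.3333
  S[B,B] = ((0)·(0) + (-3)·(-3) + (-1)·(-1) + (4)·(4)) / 3 = 26/3 = 8.6667

S is symmetric (S[j,i] = S[i,j]). Assembling:

S = [[3.3333, -4.3333],
 [-4.3333, 8.6667]]


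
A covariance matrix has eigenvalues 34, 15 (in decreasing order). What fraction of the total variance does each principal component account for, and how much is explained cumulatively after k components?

Step 1 — total variance = trace(Sigma) = Σ λ_i = 34 + 15 = 49.

Step 2 — fraction explained by component i = λ_i / Σ λ:
  PC1: 34/49 = 0.6939
  PC2: 15/49 = 0.3061

Step 3 — cumulative fraction after k components = (λ_1 + ... + λ_k) / Σ λ:
  k = 1: 34/49 = 0.6939
  k = 2: (34 + 15)/49 = 49/49 = 1

Summary (fraction, with percent):

explained: PC1 0.6939 (69.39%), PC2 0.3061 (30.61%);  cumulative: 0.6939, 1


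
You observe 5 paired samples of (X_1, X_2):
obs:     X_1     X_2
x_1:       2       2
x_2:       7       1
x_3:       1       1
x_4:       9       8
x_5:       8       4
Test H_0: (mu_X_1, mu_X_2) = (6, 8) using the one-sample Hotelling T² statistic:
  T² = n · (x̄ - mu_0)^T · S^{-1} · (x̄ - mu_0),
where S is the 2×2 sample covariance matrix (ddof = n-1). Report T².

Step 1 — sample mean vector:
  mean(X_1) = (2 + 7 + 1 + 9 + 8) / 5 = 27/5 = 5.4
  mean(X_2) = (2 + 1 + 1 + 8 + 4) / 5 = 16/5 = 3.2
  x̄ = (5.4, 3.2),  deviation x̄ - mu_0 = (5.4, 3.2) - (6, 8) = (-0.6, -4.8).

Step 2 — sample covariance matrix, S[i,j] = (1/(n-1)) · Σ_k (x_{k,i} - mean_i) · (x_{k,j} - mean_j), divisor n-1 = 4:
  S[X_1,X_1] = ((-3.4)·(-3.4) + (1.6)·(1.6) + (-4.4)·(-4.4) + (3.6)·(3.6) + (2.6)·(2.6)) / 4 = 53.2/4 = 13.3
  S[X_1,X_2] = ((-3.4)·(-1.2) + (1.6)·(-2.2) + (-4.4)·(-2.2) + (3.6)·(4.8) + (2.6)·(0.8)) / 4 = 29.6/4 = 7.4
  S[X_2,X_2] = ((-1.2)·(-1.2) + (-2.2)·(-2.2) + (-2.2)·(-2.2) + (4.8)·(4.8) + (0.8)·(0.8)) / 4 = 34.8/4 = 8.7
  S = [[13.3, 7.4],
 [7.4, 8.7]].

Step 3 — invert S. det(S) = 13.3·8.7 - (7.4)² = 60.95.
  S^{-1} = (1/det) · [[d, -b], [-b, a]] = [[0.1427, -0.1214],
 [-0.1214, 0.2182]].

Step 4 — quadratic form (x̄ - mu_0)^T · S^{-1} · (x̄ - mu_0):
  S^{-1} · (x̄ - mu_0) = (0.4971, -0.9746),
  (x̄ - mu_0)^T · [...] = (-0.6)·(0.4971) + (-4.8)·(-0.9746) = 4.3797.

Step 5 — scale by n: T² = 5 · 4.3797 = 21.8983.

T² ≈ 21.8983


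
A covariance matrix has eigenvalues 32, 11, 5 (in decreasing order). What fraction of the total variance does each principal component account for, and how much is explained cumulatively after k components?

Step 1 — total variance = trace(Sigma) = Σ λ_i = 32 + 11 + 5 = 48.

Step 2 — fraction explained by component i = λ_i / Σ λ:
  PC1: 32/48 = 0.6667
  PC2: 11/48 = 0.2292
  PC3: 5/48 = 0.1042

Step 3 — cumulative fraction after k components = (λ_1 + ... + λ_k) / Σ λ:
  k = 1: 32/48 = 0.6667
  k = 2: (32 + 11)/48 = 43/48 = 0.8958
  k = 3: (32 + 11 + 5)/48 = 48/48 = 1

Summary (fraction, with percent):

explained: PC1 0.6667 (66.67%), PC2 0.2292 (22.92%), PC3 0.1042 (10.42%);  cumulative: 0.6667, 0.8958, 1


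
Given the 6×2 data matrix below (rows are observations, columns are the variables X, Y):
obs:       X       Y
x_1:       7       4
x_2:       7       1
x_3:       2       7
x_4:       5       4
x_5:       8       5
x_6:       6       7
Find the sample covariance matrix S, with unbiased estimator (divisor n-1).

Step 1 — column means:
  mean(X) = (7 + 7 + 2 + 5 + 8 + 6) / 6 = 35/6 = 5.8333
  mean(Y) = (4 + 1 + 7 + 4 + 5 + 7) / 6 = 28/6 = 4.6667

Step 2 — sample covariance S[i,j] = (1/(n-1)) · Σ_k (x_{k,i} - mean_i) · (x_{k,j} - mean_j), with n-1 = 5.
  S[X,X] = ((1.1667)·(1.1667) + (1.1667)·(1.1667) + (-3.8333)·(-3.8333) + (-0.8333)·(-0.8333) + (2.1667)·(2.1667) + (0.1667)·(0.1667)) / 5 = 22.8333/5 = 4.5667
  S[X,Y] = ((1.1667)·(-0.6667) + (1.1667)·(-3.6667) + (-3.8333)·(2.3333) + (-0.8333)·(-0.6667) + (2.1667)·(0.3333) + (0.1667)·(2.3333)) / 5 = -12.3333/5 = -2.4667
  S[Y,Y] = ((-0.6667)·(-0.6667) + (-3.6667)·(-3.6667) + (2.3333)·(2.3333) + (-0.6667)·(-0.6667) + (0.3333)·(0.3333) + (2.3333)·(2.3333)) / 5 = 25.3333/5 = 5.0667

S is symmetric (S[j,i] = S[i,j]). Assembling:

S = [[4.5667, -2.4667],
 [-2.4667, 5.0667]]


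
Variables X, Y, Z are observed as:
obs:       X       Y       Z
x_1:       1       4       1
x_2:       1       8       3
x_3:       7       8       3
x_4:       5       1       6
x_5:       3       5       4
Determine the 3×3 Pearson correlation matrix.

Step 1 — column means:
  mean(X) = (1 + 1 + 7 + 5 + 3) / 5 = 17/5 = 3.4
  mean(Y) = (4 + 8 + 8 + 1 + 5) / 5 = 26/5 = 5.2
  mean(Z) = (1 + 3 + 3 + 6 + 4) / 5 = 17/5 = 3.4

Step 2 — sample variances and covariances s[i,j] = (1/(n-1)) · Σ_k (x_{k,i} - mean_i) · (x_{k,j} - mean_j), with n-1 = 4:
  s[X,X] = ((-2.4)·(-2.4) + (-2.4)·(-2.4) + (3.6)·(3.6) + (1.6)·(1.6) + (-0.4)·(-0.4)) / 4 = 27.2/4 = 6.8
  s[X,Y] = ((-2.4)·(-1.2) + (-2.4)·(2.8) + (3.6)·(2.8) + (1.6)·(-4.2) + (-0.4)·(-0.2)) / 4 = -0.4/4 = -0.1
  s[X,Z] = ((-2.4)·(-2.4) + (-2.4)·(-0.4) + (3.6)·(-0.4) + (1.6)·(2.6) + (-0.4)·(0.6)) / 4 = 9.2/4 = 2.3
  s[Y,Y] = ((-1.2)·(-1.2) + (2.8)·(2.8) + (2.8)·(2.8) + (-4.2)·(-4.2) + (-0.2)·(-0.2)) / 4 = 34.8/4 = 8.7
  s[Y,Z] = ((-1.2)·(-2.4) + (2.8)·(-0.4) + (2.8)·(-0.4) + (-4.2)·(2.6) + (-0.2)·(0.6)) / 4 = -10.4/4 = -2.6
  s[Z,Z] = ((-2.4)·(-2.4) + (-0.4)·(-0.4) + (-0.4)·(-0.4) + (2.6)·(2.6) + (0.6)·(0.6)) / 4 = 13.2/4 = 3.3
  Sample standard deviations s_i = √(s[i,i]):
  s(X) = √(6.8) = 2.6077
  s(Y) = √(8.7) = 2.9496
  s(Z) = √(3.3) = 1.8166

Step 3 — r_{ij} = s_{ij} / (s_i · s_j):
  r[X,X] = 1 (diagonal).
  r[X,Y] = -0.1 / (2.6077 · 2.9496) = -0.1 / 7.6916 = -0.013
  r[X,Z] = 2.3 / (2.6077 · 1.8166) = 2.3 / 4.7371 = 0.4855
  r[Y,Y] = 1 (diagonal).
  r[Y,Z] = -2.6 / (2.9496 · 1.8166) = -2.6 / 5.3582 = -0.4852
  r[Z,Z] = 1 (diagonal).

R is symmetric with unit diagonal. Assembling:

R = [[1, -0.013, 0.4855],
 [-0.013, 1, -0.4852],
 [0.4855, -0.4852, 1]]


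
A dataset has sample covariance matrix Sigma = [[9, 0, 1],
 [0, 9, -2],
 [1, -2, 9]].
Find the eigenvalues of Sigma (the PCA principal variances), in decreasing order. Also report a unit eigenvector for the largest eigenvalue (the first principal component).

Step 1 — characteristic polynomial p(λ) = det(λI - Sigma) = λ³ - tr·λ² + c_1·λ - det, where tr = trace, c_1 = sum of the principal 2×2 minors, det = det(Sigma):
  tr = 9 + 9 + 9 = 27,
  c_1 = (9·9 - (0)²) + (9·9 - (1)²) + (9·9 - (-2)²) = 81 + 80 + 77 = 238,
  det = 9·(9·9 - (-2)²) - (0)·((0)·9 - (-2)·(1)) + (1)·((0)·(-2) - 9·(1)) = 9·(77) - (0)·(2) + (1)·(-9) = 684.
  So p(λ) = λ³ - 27λ² + 238λ - 684.
Step 2 — look for an integer root (rational root theorem: any rational root is an integer divisor of 684). Testing λ = 9:
  p(9) = 729 - 2187 + 2142 - 684 = 0  ✓
  Dividing out (λ - 9): p(λ) = (λ - 9)(λ² - 18λ + 76).
Step 3 — remaining eigenvalues from the quadratic λ² - 18λ + 76 = 0:
  Δ = 18² - 4·76 = 324 - 304 = 20,  λ = (18 ± √20)/2 = (18 ± 4.4721)/2 ≈ 11.2361 or 6.7639.
  Sorted: λ_1 = 11.2361,  λ_2 = 9,  λ_3 = 6.7639  (check: sum = 27 = tr ✓).

Step 4 — unit eigenvector for λ_1 ≈ 11.2361: v spans the null space of (Sigma - λ_1 I), whose rows are
  r_1 = (-2.2361, 0, 1),  r_2 = (0, -2.2361, -2),  r_3 = (1, -2, -2.2361).
  v is orthogonal to every row, so take v ∝ r_1 × r_2 = ((0)·(-2) - (1)·(-2.2361), (1)·(0) - (-2.2361)·(-2), (-2.2361)·(-2.2361) - (0)·(0)) ≈ (2.2361, -4.4721, 5).
  Let u = (2.2361, -4.4721, 5).
  ||u|| = √((2.2361)² + (-4.4721)² + (5)²) = √(50) ≈ 7.0711,  v_1 = u/||u|| ≈ (0.3162, -0.6325, 0.7071) (||v_1|| = 1).

λ_1 = 11.2361,  λ_2 = 9,  λ_3 = 6.7639;  v_1 ≈ (0.3162, -0.6325, 0.7071)


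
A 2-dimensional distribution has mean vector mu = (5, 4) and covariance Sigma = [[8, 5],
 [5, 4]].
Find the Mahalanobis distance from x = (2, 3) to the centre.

Step 1 — centre the observation: (x - mu) = (-3, -1).

Step 2 — invert Sigma. det(Sigma) = 8·4 - (5)² = 7.
  Sigma^{-1} = (1/det) · [[d, -b], [-b, a]] = [[0.5714, -0.7143],
 [-0.7143, 1.1429]].

Step 3 — form the quadratic (x - mu)^T · Sigma^{-1} · (x - mu):
  Sigma^{-1} · (x - mu) = (-1, 1).
  (x - mu)^T · [Sigma^{-1} · (x - mu)] = (-3)·(-1) + (-1)·(1) = 2.

Step 4 — take square root: d = √(2) ≈ 1.4142.

d(x, mu) = √(2) ≈ 1.4142


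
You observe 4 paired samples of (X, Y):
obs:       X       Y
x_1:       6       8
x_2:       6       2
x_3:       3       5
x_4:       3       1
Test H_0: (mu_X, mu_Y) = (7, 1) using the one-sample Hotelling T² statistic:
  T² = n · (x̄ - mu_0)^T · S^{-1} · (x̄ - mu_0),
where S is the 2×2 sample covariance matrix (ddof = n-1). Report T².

Step 1 — sample mean vector:
  mean(X) = (6 + 6 + 3 + 3) / 4 = 18/4 = 4.5
  mean(Y) = (8 + 2 + 5 + 1) / 4 = 16/4 = 4
  x̄ = (4.5, 4),  deviation x̄ - mu_0 = (4.5, 4) - (7, 1) = (-2.5, 3).

Step 2 — sample covariance matrix, S[i,j] = (1/(n-1)) · Σ_k (x_{k,i} - mean_i) · (x_{k,j} - mean_j), divisor n-1 = 3:
  S[X,X] = ((1.5)·(1.5) + (1.5)·(1.5) + (-1.5)·(-1.5) + (-1.5)·(-1.5)) / 3 = 9/3 = 3
  S[X,Y] = ((1.5)·(4) + (1.5)·(-2) + (-1.5)·(1) + (-1.5)·(-3)) / 3 = 6/3 = 2
  S[Y,Y] = ((4)·(4) + (-2)·(-2) + (1)·(1) + (-3)·(-3)) / 3 = 30/3 = 10
  S = [[3, 2],
 [2, 10]].

Step 3 — invert S. det(S) = 3·10 - (2)² = 26.
  S^{-1} = (1/det) · [[d, -b], [-b, a]] = [[0.3846, -0.0769],
 [-0.0769, 0.1154]].

Step 4 — quadratic form (x̄ - mu_0)^T · S^{-1} · (x̄ - mu_0):
  S^{-1} · (x̄ - mu_0) = (-1.1923, 0.5385),
  (x̄ - mu_0)^T · [...] = (-2.5)·(-1.1923) + (3)·(0.5385) = 4.5962.

Step 5 — scale by n: T² = 4 · 4.5962 = 18.3846.

T² ≈ 18.3846


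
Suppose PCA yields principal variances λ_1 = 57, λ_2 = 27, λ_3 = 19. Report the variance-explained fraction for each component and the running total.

Step 1 — total variance = trace(Sigma) = Σ λ_i = 57 + 27 + 19 = 103.

Step 2 — fraction explained by component i = λ_i / Σ λ:
  PC1: 57/103 = 0.5534
  PC2: 27/103 = 0.2621
  PC3: 19/103 = 0.1845

Step 3 — cumulative fraction after k components = (λ_1 + ... + λ_k) / Σ λ:
  k = 1: 57/103 = 0.5534
  k = 2: (57 + 27)/103 = 84/103 = 0.8155
  k = 3: (57 + 27 + 19)/103 = 103/103 = 1

Summary (fraction, with percent):

explained: PC1 0.5534 (55.34%), PC2 0.2621 (26.21%), PC3 0.1845 (18.45%);  cumulative: 0.5534, 0.8155, 1


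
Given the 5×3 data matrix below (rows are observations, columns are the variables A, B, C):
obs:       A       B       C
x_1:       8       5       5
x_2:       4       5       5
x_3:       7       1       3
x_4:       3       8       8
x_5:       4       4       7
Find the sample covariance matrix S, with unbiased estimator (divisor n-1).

Step 1 — column means:
  mean(A) = (8 + 4 + 7 + 3 + 4) / 5 = 26/5 = 5.2
  mean(B) = (5 + 5 + 1 + 8 + 4) / 5 = 23/5 = 4.6
  mean(C) = (5 + 5 + 3 + 8 + 7) / 5 = 28/5 = 5.6

Step 2 — sample covariance S[i,j] = (1/(n-1)) · Σ_k (x_{k,i} - mean_i) · (x_{k,j} - mean_j), with n-1 = 4.
  S[A,A] = ((2.8)·(2.8) + (-1.2)·(-1.2) + (1.8)·(1.8) + (-2.2)·(-2.2) + (-1.2)·(-1.2)) / 4 = 18.8/4 = 4.7
  S[A,B] = ((2.8)·(0.4) + (-1.2)·(0.4) + (1.8)·(-3.6) + (-2.2)·(3.4) + (-1.2)·(-0.6)) / 4 = -12.6/4 = -3.15
  S[A,C] = ((2.8)·(-0.6) + (-1.2)·(-0.6) + (1.8)·(-2.6) + (-2.2)·(2.4) + (-1.2)·(1.4)) / 4 = -12.6/4 = -3.15
  S[B,B] = ((0.4)·(0.4) + (0.4)·(0.4) + (-3.6)·(-3.6) + (3.4)·(3.4) + (-0.6)·(-0.6)) / 4 = 25.2/4 = 6.3
  S[B,C] = ((0.4)·(-0.6) + (0.4)·(-0.6) + (-3.6)·(-2.6) + (3.4)·(2.4) + (-0.6)·(1.4)) / 4 = 16.2/4 = 4.05
  S[C,C] = ((-0.6)·(-0.6) + (-0.6)·(-0.6) + (-2.6)·(-2.6) + (2.4)·(2.4) + (1.4)·(1.4)) / 4 = 15.2/4 = 3.8

S is symmetric (S[j,i] = S[i,j]). Assembling:

S = [[4.7, -3.15, -3.15],
 [-3.15, 6.3, 4.05],
 [-3.15, 4.05, 3.8]]


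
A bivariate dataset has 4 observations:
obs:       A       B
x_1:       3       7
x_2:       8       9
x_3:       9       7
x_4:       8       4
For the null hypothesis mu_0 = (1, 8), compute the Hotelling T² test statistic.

Step 1 — sample mean vector:
  mean(A) = (3 + 8 + 9 + 8) / 4 = 28/4 = 7
  mean(B) = (7 + 9 + 7 + 4) / 4 = 27/4 = 6.75
  x̄ = (7, 6.75),  deviation x̄ - mu_0 = (7, 6.75) - (1, 8) = (6, -1.25).

Step 2 — sample covariance matrix, S[i,j] = (1/(n-1)) · Σ_k (x_{k,i} - mean_i) · (x_{k,j} - mean_j), divisor n-1 = 3:
  S[A,A] = ((-4)·(-4) + (1)·(1) + (2)·(2) + (1)·(1)) / 3 = 22/3 = 7.3333
  S[A,B] = ((-4)·(0.25) + (1)·(2.25) + (2)·(0.25) + (1)·(-2.75)) / 3 = -1/3 = -0.3333
  S[B,B] = ((0.25)·(0.25) + (2.25)·(2.25) + (0.25)·(0.25) + (-2.75)·(-2.75)) / 3 = 12.75/3 = 4.25
  S = [[7.3333, -0.3333],
 [-0.3333, 4.25]].

Step 3 — invert S. det(S) = 7.3333·4.25 - (-0.3333)² = 31.0556.
  S^{-1} = (1/det) · [[d, -b], [-b, a]] = [[0.1369, 0.0107],
 [0.0107, 0.2361]].

Step 4 — quadratic form (x̄ - mu_0)^T · S^{-1} · (x̄ - mu_0):
  S^{-1} · (x̄ - mu_0) = (0.8077, -0.2308),
  (x̄ - mu_0)^T · [...] = (6)·(0.8077) + (-1.25)·(-0.2308) = 5.1346.

Step 5 — scale by n: T² = 4 · 5.1346 = 20.5385.

T² ≈ 20.5385


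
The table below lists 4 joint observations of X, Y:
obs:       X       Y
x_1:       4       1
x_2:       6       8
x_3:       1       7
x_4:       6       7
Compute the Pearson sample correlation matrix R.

Step 1 — column means:
  mean(X) = (4 + 6 + 1 + 6) / 4 = 17/4 = 4.25
  mean(Y) = (1 + 8 + 7 + 7) / 4 = 23/4 = 5.75

Step 2 — sample variances and covariances s[i,j] = (1/(n-1)) · Σ_k (x_{k,i} - mean_i) · (x_{k,j} - mean_j), with n-1 = 3:
  s[X,X] = ((-0.25)·(-0.25) + (1.75)·(1.75) + (-3.25)·(-3.25) + (1.75)·(1.75)) / 3 = 16.75/3 = 5.5833
  s[X,Y] = ((-0.25)·(-4.75) + (1.75)·(2.25) + (-3.25)·(1.25) + (1.75)·(1.25)) / 3 = 3.25/3 = 1.0833
  s[Y,Y] = ((-4.75)·(-4.75) + (2.25)·(2.25) + (1.25)·(1.25) + (1.25)·(1.25)) / 3 = 30.75/3 = 10.25
  Sample standard deviations s_i = √(s[i,i]):
  s(X) = √(5.5833) = 2.3629
  s(Y) = √(10.25) = 3.2016

Step 3 — r_{ij} = s_{ij} / (s_i · s_j):
  r[X,X] = 1 (diagonal).
  r[X,Y] = 1.0833 / (2.3629 · 3.2016) = 1.0833 / 7.565 = 0.1432
  r[Y,Y] = 1 (diagonal).

R is symmetric with unit diagonal. Assembling:

R = [[1, 0.1432],
 [0.1432, 1]]


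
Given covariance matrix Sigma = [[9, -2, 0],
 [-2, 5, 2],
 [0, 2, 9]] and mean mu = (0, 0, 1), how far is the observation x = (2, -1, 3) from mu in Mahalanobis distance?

Step 1 — centre the observation: (x - mu) = (2, -1, 2).

Step 2 — invert Sigma (cofactor / det for 3×3, or solve directly):
  Sigma^{-1} = [[0.1231, 0.0541, -0.012],
 [0.0541, 0.2432, -0.0541],
 [-0.012, -0.0541, 0.1231]].

Step 3 — form the quadratic (x - mu)^T · Sigma^{-1} · (x - mu):
  Sigma^{-1} · (x - mu) = (0.1682, -0.2432, 0.2763).
  (x - mu)^T · [Sigma^{-1} · (x - mu)] = (2)·(0.1682) + (-1)·(-0.2432) + (2)·(0.2763) = 1.1321.

Step 4 — take square root: d = √(1.1321) ≈ 1.064.

d(x, mu) = √(1.1321) ≈ 1.064


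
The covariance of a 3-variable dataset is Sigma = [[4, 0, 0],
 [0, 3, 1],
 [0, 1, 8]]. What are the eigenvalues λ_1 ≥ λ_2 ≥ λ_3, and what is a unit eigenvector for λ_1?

Step 1 — characteristic polynomial p(λ) = det(λI - Sigma) = λ³ - tr·λ² + c_1·λ - det, where tr = trace, c_1 = sum of the principal 2×2 minors, det = det(Sigma):
  tr = 4 + 3 + 8 = 15,
  c_1 = (4·3 - (0)²) + (4·8 - (0)²) + (3·8 - (1)²) = 12 + 32 + 23 = 67,
  det = 4·(3·8 - (1)²) - (0)·((0)·8 - (1)·(0)) + (0)·((0)·(1) - 3·(0)) = 4·(23) - (0)·(0) + (0)·(0) = 92.
  So p(λ) = λ³ - 15λ² + 67λ - 92.
Step 2 — look for an integer root (rational root theorem: any rational root is an integer divisor of 92). Testing λ = 4:
  p(4) = 64 - 240 + 268 - 92 = 0  ✓
  Dividing out (λ - 4): p(λ) = (λ - 4)(λ² - 11λ + 23).
Step 3 — remaining eigenvalues from the quadratic λ² - 11λ + 23 = 0:
  Δ = 11² - 4·23 = 121 - 92 = 29,  λ = (11 ± √29)/2 = (11 ± 5.3852)/2 ≈ 8.1926 or 2.8074.
  Sorted: λ_1 = 8.1926,  λ_2 = 4,  λ_3 = 2.8074  (check: sum = 15 = tr ✓).

Step 4 — unit eigenvector for λ_1 ≈ 8.1926: v spans the null space of (Sigma - λ_1 I), whose rows are
  r_1 = (-4.1926, 0, 0),  r_2 = (0, -5.1926, 1),  r_3 = (0, 1, -0.1926).
  v is orthogonal to every row, so take v ∝ r_1 × r_2 = ((0)·(1) - (0)·(-5.1926), (0)·(0) - (-4.1926)·(1), (-4.1926)·(-5.1926) - (0)·(0)) ≈ (0, 4.1926, 21.7703).
  Let u = (0, 4.1926, 21.7703).
  ||u|| = √((0)² + (4.1926)² + (21.7703)²) = √(491.525) ≈ 22.1704,  v_1 = u/||u|| ≈ (0, 0.1891, 0.982) (||v_1|| = 1).

λ_1 = 8.1926,  λ_2 = 4,  λ_3 = 2.8074;  v_1 ≈ (0, 0.1891, 0.982)


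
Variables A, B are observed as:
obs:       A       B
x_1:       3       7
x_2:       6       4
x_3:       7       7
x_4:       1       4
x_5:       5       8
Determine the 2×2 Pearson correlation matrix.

Step 1 — column means:
  mean(A) = (3 + 6 + 7 + 1 + 5) / 5 = 22/5 = 4.4
  mean(B) = (7 + 4 + 7 + 4 + 8) / 5 = 30/5 = 6

Step 2 — sample variances and covariances s[i,j] = (1/(n-1)) · Σ_k (x_{k,i} - mean_i) · (x_{k,j} - mean_j), with n-1 = 4:
  s[A,A] = ((-1.4)·(-1.4) + (1.6)·(1.6) + (2.6)·(2.6) + (-3.4)·(-3.4) + (0.6)·(0.6)) / 4 = 23.2/4 = 5.8
  s[A,B] = ((-1.4)·(1) + (1.6)·(-2) + (2.6)·(1) + (-3.4)·(-2) + (0.6)·(2)) / 4 = 6/4 = 1.5
  s[B,B] = ((1)·(1) + (-2)·(-2) + (1)·(1) + (-2)·(-2) + (2)·(2)) / 4 = 14/4 = 3.5
  Sample standard deviations s_i = √(s[i,i]):
  s(A) = √(5.8) = 2.4083
  s(B) = √(3.5) = 1.8708

Step 3 — r_{ij} = s_{ij} / (s_i · s_j):
  r[A,A] = 1 (diagonal).
  r[A,B] = 1.5 / (2.4083 · 1.8708) = 1.5 / 4.5056 = 0.3329
  r[B,B] = 1 (diagonal).

R is symmetric with unit diagonal. Assembling:

R = [[1, 0.3329],
 [0.3329, 1]]


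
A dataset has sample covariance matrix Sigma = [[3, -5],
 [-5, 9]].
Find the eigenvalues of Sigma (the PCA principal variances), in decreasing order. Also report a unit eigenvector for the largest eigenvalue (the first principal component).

Step 1 — characteristic polynomial of 2×2 Sigma:
  det(Sigma - λI) = λ² - trace · λ + det = 0.
  trace = 3 + 9 = 12, det = 3·9 - (-5)² = 2.
Step 2 — discriminant:
  Δ = trace² - 4·det = 144 - 8 = 136.
Step 3 — eigenvalues:
  λ = (trace ± √Δ)/2 = (12 ± 11.6619)/2,
  λ_1 = 11.831,  λ_2 = 0.169.

Step 4 — unit eigenvector for λ_1: solve (Sigma - λ_1 I)v = 0. First row:
  (3 - 11.831)·v_x + (-5)·v_y = 0, i.e. (-8.831)·v_x + (-5)·v_y = 0,
  so v ∝ (b, λ_1 - a) = (-5, 8.831); multiply by -1 so the first entry is positive: u = (5, -8.831).
  ||u|| = √((5)² + (-8.831)²) = √(102.9857) ≈ 10.1482,
  v_1 = u/||u|| ≈ (0.4927, -0.8702) (||v_1|| = 1).

λ_1 = 11.831,  λ_2 = 0.169;  v_1 ≈ (0.4927, -0.8702)


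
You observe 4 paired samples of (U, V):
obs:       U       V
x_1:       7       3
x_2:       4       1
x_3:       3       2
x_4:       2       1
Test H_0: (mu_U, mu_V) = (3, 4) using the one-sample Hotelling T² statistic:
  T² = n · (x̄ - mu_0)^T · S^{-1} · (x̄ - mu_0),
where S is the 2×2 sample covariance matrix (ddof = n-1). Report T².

Step 1 — sample mean vector:
  mean(U) = (7 + 4 + 3 + 2) / 4 = 16/4 = 4
  mean(V) = (3 + 1 + 2 + 1) / 4 = 7/4 = 1.75
  x̄ = (4, 1.75),  deviation x̄ - mu_0 = (4, 1.75) - (3, 4) = (1, -2.25).

Step 2 — sample covariance matrix, S[i,j] = (1/(n-1)) · Σ_k (x_{k,i} - mean_i) · (x_{k,j} - mean_j), divisor n-1 = 3:
  S[U,U] = ((3)·(3) + (0)·(0) + (-1)·(-1) + (-2)·(-2)) / 3 = 14/3 = 4.6667
  S[U,V] = ((3)·(1.25) + (0)·(-0.75) + (-1)·(0.25) + (-2)·(-0.75)) / 3 = 5/3 = 1.6667
  S[V,V] = ((1.25)·(1.25) + (-0.75)·(-0.75) + (0.25)·(0.25) + (-0.75)·(-0.75)) / 3 = 2.75/3 = 0.9167
  S = [[4.6667, 1.6667],
 [1.6667, 0.9167]].

Step 3 — invert S. det(S) = 4.6667·0.9167 - (1.6667)² = 1.5.
  S^{-1} = (1/det) · [[d, -b], [-b, a]] = [[0.6111, -1.1111],
 [-1.1111, 3.1111]].

Step 4 — quadratic form (x̄ - mu_0)^T · S^{-1} · (x̄ - mu_0):
  S^{-1} · (x̄ - mu_0) = (3.1111, -8.1111),
  (x̄ - mu_0)^T · [...] = (1)·(3.1111) + (-2.25)·(-8.1111) = 21.3611.

Step 5 — scale by n: T² = 4 · 21.3611 = 85.4444.

T² ≈ 85.4444


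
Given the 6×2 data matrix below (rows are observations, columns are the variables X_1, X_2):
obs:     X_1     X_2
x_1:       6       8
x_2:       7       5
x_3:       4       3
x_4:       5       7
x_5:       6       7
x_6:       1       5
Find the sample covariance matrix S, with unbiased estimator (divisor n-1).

Step 1 — column means:
  mean(X_1) = (6 + 7 + 4 + 5 + 6 + 1) / 6 = 29/6 = 4.8333
  mean(X_2) = (8 + 5 + 3 + 7 + 7 + 5) / 6 = 35/6 = 5.8333

Step 2 — sample covariance S[i,j] = (1/(n-1)) · Σ_k (x_{k,i} - mean_i) · (x_{k,j} - mean_j), with n-1 = 5.
  S[X_1,X_1] = ((1.1667)·(1.1667) + (2.1667)·(2.1667) + (-0.8333)·(-0.8333) + (0.1667)·(0.1667) + (1.1667)·(1.1667) + (-3.8333)·(-3.8333)) / 5 = 22.8333/5 = 4.5667
  S[X_1,X_2] = ((1.1667)·(2.1667) + (2.1667)·(-0.8333) + (-0.8333)·(-2.8333) + (0.1667)·(1.1667) + (1.1667)·(1.1667) + (-3.8333)·(-0.8333)) / 5 = 7.8333/5 = 1.5667
  S[X_2,X_2] = ((2.1667)·(2.1667) + (-0.8333)·(-0.8333) + (-2.8333)·(-2.8333) + (1.1667)·(1.1667) + (1.1667)·(1.1667) + (-0.8333)·(-0.8333)) / 5 = 16.8333/5 = 3.3667

S is symmetric (S[j,i] = S[i,j]). Assembling:

S = [[4.5667, 1.5667],
 [1.5667, 3.3667]]


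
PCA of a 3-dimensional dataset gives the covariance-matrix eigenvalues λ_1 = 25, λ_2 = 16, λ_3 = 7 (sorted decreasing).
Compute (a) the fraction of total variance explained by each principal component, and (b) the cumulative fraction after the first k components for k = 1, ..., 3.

Step 1 — total variance = trace(Sigma) = Σ λ_i = 25 + 16 + 7 = 48.

Step 2 — fraction explained by component i = λ_i / Σ λ:
  PC1: 25/48 = 0.5208
  PC2: 16/48 = 0.3333
  PC3: 7/48 = 0.1458

Step 3 — cumulative fraction after k components = (λ_1 + ... + λ_k) / Σ λ:
  k = 1: 25/48 = 0.5208
  k = 2: (25 + 16)/48 = 41/48 = 0.8542
  k = 3: (25 + 16 + 7)/48 = 48/48 = 1

Summary (fraction, with percent):

explained: PC1 0.5208 (52.08%), PC2 0.3333 (33.33%), PC3 0.1458 (14.58%);  cumulative: 0.5208, 0.8542, 1


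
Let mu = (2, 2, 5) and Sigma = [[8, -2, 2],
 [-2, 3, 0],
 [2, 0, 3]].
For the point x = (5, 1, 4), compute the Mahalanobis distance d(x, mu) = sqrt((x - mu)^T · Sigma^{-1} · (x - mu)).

Step 1 — centre the observation: (x - mu) = (3, -1, -1).

Step 2 — invert Sigma (cofactor / det for 3×3, or solve directly):
  Sigma^{-1} = [[0.1875, 0.125, -0.125],
 [0.125, 0.4167, -0.0833],
 [-0.125, -0.0833, 0.4167]].

Step 3 — form the quadratic (x - mu)^T · Sigma^{-1} · (x - mu):
  Sigma^{-1} · (x - mu) = (0.5625, 0.0417, -0.7083).
  (x - mu)^T · [Sigma^{-1} · (x - mu)] = (3)·(0.5625) + (-1)·(0.0417) + (-1)·(-0.7083) = 2.3542.

Step 4 — take square root: d = √(2.3542) ≈ 1.5343.

d(x, mu) = √(2.3542) ≈ 1.5343


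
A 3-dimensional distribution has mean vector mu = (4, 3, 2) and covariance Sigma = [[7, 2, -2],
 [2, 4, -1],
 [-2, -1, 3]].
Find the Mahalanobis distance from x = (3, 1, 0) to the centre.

Step 1 — centre the observation: (x - mu) = (-1, -2, -2).

Step 2 — invert Sigma (cofactor / det for 3×3, or solve directly):
  Sigma^{-1} = [[0.193, -0.0702, 0.1053],
 [-0.0702, 0.2982, 0.0526],
 [0.1053, 0.0526, 0.4211]].

Step 3 — form the quadratic (x - mu)^T · Sigma^{-1} · (x - mu):
  Sigma^{-1} · (x - mu) = (-0.2632, -0.6316, -1.0526).
  (x - mu)^T · [Sigma^{-1} · (x - mu)] = (-1)·(-0.2632) + (-2)·(-0.6316) + (-2)·(-1.0526) = 3.6316.

Step 4 — take square root: d = √(3.6316) ≈ 1.9057.

d(x, mu) = √(3.6316) ≈ 1.9057


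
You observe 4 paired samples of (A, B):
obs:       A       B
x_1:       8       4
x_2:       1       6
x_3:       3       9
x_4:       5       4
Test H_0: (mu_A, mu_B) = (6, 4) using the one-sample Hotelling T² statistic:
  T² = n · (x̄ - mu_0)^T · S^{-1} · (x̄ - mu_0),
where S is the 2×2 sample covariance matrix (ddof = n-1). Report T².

Step 1 — sample mean vector:
  mean(A) = (8 + 1 + 3 + 5) / 4 = 17/4 = 4.25
  mean(B) = (4 + 6 + 9 + 4) / 4 = 23/4 = 5.75
  x̄ = (4.25, 5.75),  deviation x̄ - mu_0 = (4.25, 5.75) - (6, 4) = (-1.75, 1.75).

Step 2 — sample covariance matrix, S[i,j] = (1/(n-1)) · Σ_k (x_{k,i} - mean_i) · (x_{k,j} - mean_j), divisor n-1 = 3:
  S[A,A] = ((3.75)·(3.75) + (-3.25)·(-3.25) + (-1.25)·(-1.25) + (0.75)·(0.75)) / 3 = 26.75/3 = 8.9167
  S[A,B] = ((3.75)·(-1.75) + (-3.25)·(0.25) + (-1.25)·(3.25) + (0.75)·(-1.75)) / 3 = -12.75/3 = -4.25
  S[B,B] = ((-1.75)·(-1.75) + (0.25)·(0.25) + (3.25)·(3.25) + (-1.75)·(-1.75)) / 3 = 16.75/3 = 5.5833
  S = [[8.9167, -4.25],
 [-4.25, 5.5833]].

Step 3 — invert S. det(S) = 8.9167·5.5833 - (-4.25)² = 31.7222.
  S^{-1} = (1/det) · [[d, -b], [-b, a]] = [[0.176, 0.134],
 [0.134, 0.2811]].

Step 4 — quadratic form (x̄ - mu_0)^T · S^{-1} · (x̄ - mu_0):
  S^{-1} · (x̄ - mu_0) = (-0.0736, 0.2574),
  (x̄ - mu_0)^T · [...] = (-1.75)·(-0.0736) + (1.75)·(0.2574) = 0.5792.

Step 5 — scale by n: T² = 4 · 0.5792 = 2.317.

T² ≈ 2.317


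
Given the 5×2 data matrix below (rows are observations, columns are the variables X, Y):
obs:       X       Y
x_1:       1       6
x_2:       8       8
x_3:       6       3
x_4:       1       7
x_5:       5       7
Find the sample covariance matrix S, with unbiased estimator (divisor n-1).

Step 1 — column means:
  mean(X) = (1 + 8 + 6 + 1 + 5) / 5 = 21/5 = 4.2
  mean(Y) = (6 + 8 + 3 + 7 + 7) / 5 = 31/5 = 6.2

Step 2 — sample covariance S[i,j] = (1/(n-1)) · Σ_k (x_{k,i} - mean_i) · (x_{k,j} - mean_j), with n-1 = 4.
  S[X,X] = ((-3.2)·(-3.2) + (3.8)·(3.8) + (1.8)·(1.8) + (-3.2)·(-3.2) + (0.8)·(0.8)) / 4 = 38.8/4 = 9.7
  S[X,Y] = ((-3.2)·(-0.2) + (3.8)·(1.8) + (1.8)·(-3.2) + (-3.2)·(0.8) + (0.8)·(0.8)) / 4 = -0.2/4 = -0.05
  S[Y,Y] = ((-0.2)·(-0.2) + (1.8)·(1.8) + (-3.2)·(-3.2) + (0.8)·(0.8) + (0.8)·(0.8)) / 4 = 14.8/4 = 3.7

S is symmetric (S[j,i] = S[i,j]). Assembling:

S = [[9.7, -0.05],
 [-0.05, 3.7]]


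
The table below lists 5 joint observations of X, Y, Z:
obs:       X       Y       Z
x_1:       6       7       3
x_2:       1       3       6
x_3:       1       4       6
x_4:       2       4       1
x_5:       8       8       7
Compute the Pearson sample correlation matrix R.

Step 1 — column means:
  mean(X) = (6 + 1 + 1 + 2 + 8) / 5 = 18/5 = 3.6
  mean(Y) = (7 + 3 + 4 + 4 + 8) / 5 = 26/5 = 5.2
  mean(Z) = (3 + 6 + 6 + 1 + 7) / 5 = 23/5 = 4.6

Step 2 — sample variances and covariances s[i,j] = (1/(n-1)) · Σ_k (x_{k,i} - mean_i) · (x_{k,j} - mean_j), with n-1 = 4:
  s[X,X] = ((2.4)·(2.4) + (-2.6)·(-2.6) + (-2.6)·(-2.6) + (-1.6)·(-1.6) + (4.4)·(4.4)) / 4 = 41.2/4 = 10.3
  s[X,Y] = ((2.4)·(1.8) + (-2.6)·(-2.2) + (-2.6)·(-1.2) + (-1.6)·(-1.2) + (4.4)·(2.8)) / 4 = 27.4/4 = 6.85
  s[X,Z] = ((2.4)·(-1.6) + (-2.6)·(1.4) + (-2.6)·(1.4) + (-1.6)·(-3.6) + (4.4)·(2.4)) / 4 = 5.2/4 = 1.3
  s[Y,Y] = ((1.8)·(1.8) + (-2.2)·(-2.2) + (-1.2)·(-1.2) + (-1.2)·(-1.2) + (2.8)·(2.8)) / 4 = 18.8/4 = 4.7
  s[Y,Z] = ((1.8)·(-1.6) + (-2.2)·(1.4) + (-1.2)·(1.4) + (-1.2)·(-3.6) + (2.8)·(2.4)) / 4 = 3.4/4 = 0.85
  s[Z,Z] = ((-1.6)·(-1.6) + (1.4)·(1.4) + (1.4)·(1.4) + (-3.6)·(-3.6) + (2.4)·(2.4)) / 4 = 25.2/4 = 6.3
  Sample standard deviations s_i = √(s[i,i]):
  s(X) = √(10.3) = 3.2094
  s(Y) = √(4.7) = 2.1679
  s(Z) = √(6.3) = 2.51

Step 3 — r_{ij} = s_{ij} / (s_i · s_j):
  r[X,X] = 1 (diagonal).
  r[X,Y] = 6.85 / (3.2094 · 2.1679) = 6.85 / 6.9577 = 0.9845
  r[X,Z] = 1.3 / (3.2094 · 2.51) = 1.3 / 8.0554 = 0.1614
  r[Y,Y] = 1 (diagonal).
  r[Y,Z] = 0.85 / (2.1679 · 2.51) = 0.85 / 5.4415 = 0.1562
  r[Z,Z] = 1 (diagonal).

R is symmetric with unit diagonal. Assembling:

R = [[1, 0.9845, 0.1614],
 [0.9845, 1, 0.1562],
 [0.1614, 0.1562, 1]]


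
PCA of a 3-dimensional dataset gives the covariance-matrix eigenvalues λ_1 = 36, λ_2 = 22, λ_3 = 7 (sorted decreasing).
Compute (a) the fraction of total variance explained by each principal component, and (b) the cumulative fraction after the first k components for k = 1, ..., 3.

Step 1 — total variance = trace(Sigma) = Σ λ_i = 36 + 22 + 7 = 65.

Step 2 — fraction explained by component i = λ_i / Σ λ:
  PC1: 36/65 = 0.5538
  PC2: 22/65 = 0.3385
  PC3: 7/65 = 0.1077

Step 3 — cumulative fraction after k components = (λ_1 + ... + λ_k) / Σ λ:
  k = 1: 36/65 = 0.5538
  k = 2: (36 + 22)/65 = 58/65 = 0.8923
  k = 3: (36 + 22 + 7)/65 = 65/65 = 1

Summary (fraction, with percent):

explained: PC1 0.5538 (55.38%), PC2 0.3385 (33.85%), PC3 0.1077 (10.77%);  cumulative: 0.5538, 0.8923, 1


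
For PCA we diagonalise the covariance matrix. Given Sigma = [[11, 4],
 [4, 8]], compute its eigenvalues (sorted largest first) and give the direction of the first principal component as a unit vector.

Step 1 — characteristic polynomial of 2×2 Sigma:
  det(Sigma - λI) = λ² - trace · λ + det = 0.
  trace = 11 + 8 = 19, det = 11·8 - (4)² = 72.
Step 2 — discriminant:
  Δ = trace² - 4·det = 361 - 288 = 73.
Step 3 — eigenvalues:
  λ = (trace ± √Δ)/2 = (19 ± 8.544)/2,
  λ_1 = 13.772,  λ_2 = 5.228.

Step 4 — unit eigenvector for λ_1: solve (Sigma - λ_1 I)v = 0. First row:
  (11 - 13.772)·v_x + (4)·v_y = 0, i.e. (-2.772)·v_x + (4)·v_y = 0,
  so v ∝ (b, λ_1 - a) = (4, 2.772) = u.
  ||u|| = √((4)² + (2.772)²) = √(23.684) ≈ 4.8666,
  v_1 = u/||u|| ≈ (0.8219, 0.5696) (||v_1|| = 1).

λ_1 = 13.772,  λ_2 = 5.228;  v_1 ≈ (0.8219, 0.5696)


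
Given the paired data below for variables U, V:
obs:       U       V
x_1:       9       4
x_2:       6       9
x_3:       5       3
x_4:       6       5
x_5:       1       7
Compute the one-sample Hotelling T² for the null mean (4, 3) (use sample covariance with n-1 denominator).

Step 1 — sample mean vector:
  mean(U) = (9 + 6 + 5 + 6 + 1) / 5 = 27/5 = 5.4
  mean(V) = (4 + 9 + 3 + 5 + 7) / 5 = 28/5 = 5.6
  x̄ = (5.4, 5.6),  deviation x̄ - mu_0 = (5.4, 5.6) - (4, 3) = (1.4, 2.6).

Step 2 — sample covariance matrix, S[i,j] = (1/(n-1)) · Σ_k (x_{k,i} - mean_i) · (x_{k,j} - mean_j), divisor n-1 = 4:
  S[U,U] = ((3.6)·(3.6) + (0.6)·(0.6) + (-0.4)·(-0.4) + (0.6)·(0.6) + (-4.4)·(-4.4)) / 4 = 33.2/4 = 8.3
  S[U,V] = ((3.6)·(-1.6) + (0.6)·(3.4) + (-0.4)·(-2.6) + (0.6)·(-0.6) + (-4.4)·(1.4)) / 4 = -9.2/4 = -2.3
  S[V,V] = ((-1.6)·(-1.6) + (3.4)·(3.4) + (-2.6)·(-2.6) + (-0.6)·(-0.6) + (1.4)·(1.4)) / 4 = 23.2/4 = 5.8
  S = [[8.3, -2.3],
 [-2.3, 5.8]].

Step 3 — invert S. det(S) = 8.3·5.8 - (-2.3)² = 42.85.
  S^{-1} = (1/det) · [[d, -b], [-b, a]] = [[0.1354, 0.0537],
 [0.0537, 0.1937]].

Step 4 — quadratic form (x̄ - mu_0)^T · S^{-1} · (x̄ - mu_0):
  S^{-1} · (x̄ - mu_0) = (0.3291, 0.5788),
  (x̄ - mu_0)^T · [...] = (1.4)·(0.3291) + (2.6)·(0.5788) = 1.9655.

Step 5 — scale by n: T² = 5 · 1.9655 = 9.8273.

T² ≈ 9.8273


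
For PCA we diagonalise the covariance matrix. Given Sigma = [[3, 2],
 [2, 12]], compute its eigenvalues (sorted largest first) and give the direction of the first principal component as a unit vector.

Step 1 — characteristic polynomial of 2×2 Sigma:
  det(Sigma - λI) = λ² - trace · λ + det = 0.
  trace = 3 + 12 = 15, det = 3·12 - (2)² = 32.
Step 2 — discriminant:
  Δ = trace² - 4·det = 225 - 128 = 97.
Step 3 — eigenvalues:
  λ = (trace ± √Δ)/2 = (15 ± 9.8489)/2,
  λ_1 = 12.4244,  λ_2 = 2.5756.

Step 4 — unit eigenvector for λ_1: solve (Sigma - λ_1 I)v = 0. First row:
  (3 - 12.4244)·v_x + (2)·v_y = 0, i.e. (-9.4244)·v_x + (2)·v_y = 0,
  so v ∝ (b, λ_1 - a) = (2, 9.4244) = u.
  ||u|| = √((2)² + (9.4244)²) = √(92.8199) ≈ 9.6343,
  v_1 = u/||u|| ≈ (0.2076, 0.9782) (||v_1|| = 1).

λ_1 = 12.4244,  λ_2 = 2.5756;  v_1 ≈ (0.2076, 0.9782)


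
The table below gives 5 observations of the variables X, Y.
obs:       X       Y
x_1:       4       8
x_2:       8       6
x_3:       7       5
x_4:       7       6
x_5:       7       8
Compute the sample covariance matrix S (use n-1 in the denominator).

Step 1 — column means:
  mean(X) = (4 + 8 + 7 + 7 + 7) / 5 = 33/5 = 6.6
  mean(Y) = (8 + 6 + 5 + 6 + 8) / 5 = 33/5 = 6.6

Step 2 — sample covariance S[i,j] = (1/(n-1)) · Σ_k (x_{k,i} - mean_i) · (x_{k,j} - mean_j), with n-1 = 4.
  S[X,X] = ((-2.6)·(-2.6) + (1.4)·(1.4) + (0.4)·(0.4) + (0.4)·(0.4) + (0.4)·(0.4)) / 4 = 9.2/4 = 2.3
  S[X,Y] = ((-2.6)·(1.4) + (1.4)·(-0.6) + (0.4)·(-1.6) + (0.4)·(-0.6) + (0.4)·(1.4)) / 4 = -4.8/4 = -1.2
  S[Y,Y] = ((1.4)·(1.4) + (-0.6)·(-0.6) + (-1.6)·(-1.6) + (-0.6)·(-0.6) + (1.4)·(1.4)) / 4 = 7.2/4 = 1.8

S is symmetric (S[j,i] = S[i,j]). Assembling:

S = [[2.3, -1.2],
 [-1.2, 1.8]]
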